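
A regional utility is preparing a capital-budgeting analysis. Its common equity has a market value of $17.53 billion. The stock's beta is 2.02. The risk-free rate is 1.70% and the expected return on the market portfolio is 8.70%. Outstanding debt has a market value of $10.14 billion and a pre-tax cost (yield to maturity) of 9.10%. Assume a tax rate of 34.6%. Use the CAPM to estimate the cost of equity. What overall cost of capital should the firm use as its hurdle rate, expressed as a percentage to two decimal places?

12.22%

Market risk premium = 8.7% − 1.7% = 7.0%.
Cost of equity via CAPM: Re = 1.7% + 2.02 × 7.0% = 15.8400%.
Total capital V = 17.53 + 10.14 = 27.67.
Equity: weight = 17.53/27.67 = 0.6335; cost = 15.84%.
Debt: weight = 10.14/27.67 = 0.3665; after-tax cost = 9.1% × (1 − 34.6%) = 5.9514%.
WACC = 0.6335 × 15.8400% + 0.3665 × 5.9514% = 12.2162%.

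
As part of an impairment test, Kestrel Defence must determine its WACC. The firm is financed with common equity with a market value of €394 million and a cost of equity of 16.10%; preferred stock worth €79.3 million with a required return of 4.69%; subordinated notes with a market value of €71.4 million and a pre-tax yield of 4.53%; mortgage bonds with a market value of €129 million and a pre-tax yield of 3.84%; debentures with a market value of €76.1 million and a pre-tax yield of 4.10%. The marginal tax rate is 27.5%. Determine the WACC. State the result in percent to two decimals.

Total capital V = 394 + 79.3 + 71.4 + 129 + 76.1 = 749.8.
Equity: weight = 394/749.8 = 0.5255; cost = 16.1%.
Preferred: weight = 79.3/749.8 = 0.1058; cost = 4.69%.
Subordinated notes: weight = 71.4/749.8 = 0.0952; after-tax cost = 4.53% × (1 − 27.5%) = 3.2843%.
Mortgage bonds: weight = 129/749.8 = 0.1720; after-tax cost = 3.84% × (1 − 27.5%) = 2.7840%.
Debentures: weight = 76.1/749.8 = 0.1015; after-tax cost = 4.1% × (1 − 27.5%) = 2.9725%.
WACC = 0.5255 × 16.1000% + 0.1058 × 4.6900% + 0.0952 × 3.2843% + 0.1720 × 2.7840% + 0.1015 × 2.9725% = 10.0496%.

10.05%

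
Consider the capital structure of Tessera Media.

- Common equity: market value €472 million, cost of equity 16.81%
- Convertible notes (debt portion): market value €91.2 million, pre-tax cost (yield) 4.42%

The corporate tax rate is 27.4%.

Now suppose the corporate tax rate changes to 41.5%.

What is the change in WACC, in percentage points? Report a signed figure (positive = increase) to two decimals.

-0.10 pp

Current WACC:
Total capital V = 472 + 91.2 = 563.2.
Equity: weight = 472/563.2 = 0.8381; cost = 16.81%.
Convertible notes (debt portion): weight = 91.2/563.2 = 0.1619; after-tax cost = 4.42% × (1 − 27.4%) = 3.2089%.
WACC = 0.8381 × 16.8100% + 0.1619 × 3.2089% = 14.6076%.
After the change:
Total capital V = 472 + 91.2 = 563.2.
Equity: weight = 472/563.2 = 0.8381; cost = 16.81%.
Convertible notes (debt portion): weight = 91.2/563.2 = 0.1619; after-tax cost = 4.42% × (1 − 41.5%) = 2.5857%.
WACC = 0.8381 × 16.8100% + 0.1619 × 2.5857% = 14.5066%.
Change in WACC = 14.5066% − 14.6076% = -0.1009 pp.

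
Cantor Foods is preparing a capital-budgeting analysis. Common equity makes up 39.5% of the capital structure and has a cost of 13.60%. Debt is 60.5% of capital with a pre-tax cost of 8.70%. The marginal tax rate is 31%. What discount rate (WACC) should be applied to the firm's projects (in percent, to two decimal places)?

9.00%

After-tax cost of debt = 8.7% × (1 − 31%) = 6.0030%.
WACC = 0.395 × 13.6000% + 0.605 × 6.0030% = 9.0038%.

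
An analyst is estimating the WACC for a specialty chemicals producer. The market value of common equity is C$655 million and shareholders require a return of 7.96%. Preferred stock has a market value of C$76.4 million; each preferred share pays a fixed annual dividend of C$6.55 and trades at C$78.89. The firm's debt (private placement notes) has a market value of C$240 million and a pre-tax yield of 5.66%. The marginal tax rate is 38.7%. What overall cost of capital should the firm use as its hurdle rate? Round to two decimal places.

Cost of preferred: Rp = 6.55 / 78.89 = 8.3027%.
Total capital V = 655 + 76.4 + 240 = 971.4.
Equity: weight = 655/971.4 = 0.6743; cost = 7.96%.
Preferred: weight = 76.4/971.4 = 0.0786; cost = 8.3027%.
Private placement notes: weight = 240/971.4 = 0.2471; after-tax cost = 5.66% × (1 − 38.7%) = 3.4696%.
WACC = 0.6743 × 7.9600% + 0.0786 × 8.3027% + 0.2471 × 3.4696% = 6.8775%.

6.88%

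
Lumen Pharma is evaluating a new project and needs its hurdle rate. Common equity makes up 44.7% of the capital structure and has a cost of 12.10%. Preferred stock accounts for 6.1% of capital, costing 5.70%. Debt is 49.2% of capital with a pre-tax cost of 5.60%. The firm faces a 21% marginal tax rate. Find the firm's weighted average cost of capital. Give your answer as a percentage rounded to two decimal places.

7.93%

After-tax cost of debt = 5.6% × (1 − 21%) = 4.4240%.
WACC = 0.447 × 12.1000% + 0.061 × 5.7000% + 0.492 × 4.4240% = 7.9330%.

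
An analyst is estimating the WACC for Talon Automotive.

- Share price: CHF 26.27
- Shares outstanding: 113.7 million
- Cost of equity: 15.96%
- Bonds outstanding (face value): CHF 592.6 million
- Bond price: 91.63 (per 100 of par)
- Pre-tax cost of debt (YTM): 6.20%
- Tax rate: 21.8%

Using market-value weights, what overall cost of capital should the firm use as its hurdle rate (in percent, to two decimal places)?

Market value of equity E = 26.27 × 113.7m = 2986.899m. Market value of debt D = 592.6m × 91.63/100 = 542.99938m.
Total capital V = 2986.899 + 542.99938 = 3529.89838.
Equity: weight = 2986.899/3529.89838 = 0.8462; cost = 15.96%.
Bonds outstanding: weight = 542.99938/3529.89838 = 0.1538; after-tax cost = 6.2% × (1 − 21.8%) = 4.8484%.
WACC = 0.8462 × 15.9600% + 0.1538 × 4.8484% = 14.2507%.

14.25%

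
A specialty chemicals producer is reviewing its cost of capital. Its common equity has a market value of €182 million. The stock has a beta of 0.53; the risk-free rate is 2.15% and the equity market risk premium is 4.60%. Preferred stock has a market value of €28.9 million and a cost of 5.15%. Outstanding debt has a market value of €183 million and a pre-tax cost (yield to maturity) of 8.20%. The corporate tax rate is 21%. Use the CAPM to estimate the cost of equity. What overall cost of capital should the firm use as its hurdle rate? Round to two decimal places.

5.51%

Cost of equity via CAPM: Re = 2.15% + 0.53 × 4.6% = 4.5880%.
Total capital V = 182 + 28.9 + 183 = 393.9.
Equity: weight = 182/393.9 = 0.4620; cost = 4.588%.
Preferred: weight = 28.9/393.9 = 0.0734; cost = 5.15%.
Debt: weight = 183/393.9 = 0.4646; after-tax cost = 8.2% × (1 − 21%) = 6.4780%.
WACC = 0.4620 × 4.5880% + 0.0734 × 5.1500% + 0.4646 × 6.4780% = 5.5073%.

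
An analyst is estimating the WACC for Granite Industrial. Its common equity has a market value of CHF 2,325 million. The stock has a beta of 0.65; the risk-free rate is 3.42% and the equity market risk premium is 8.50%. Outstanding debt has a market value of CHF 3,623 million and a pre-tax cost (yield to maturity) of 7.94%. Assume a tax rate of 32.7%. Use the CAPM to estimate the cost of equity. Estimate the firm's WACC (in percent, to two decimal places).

6.75%

Cost of equity via CAPM: Re = 3.42% + 0.65 × 8.5% = 8.9450%.
Total capital V = 2325 + 3623 = 5948.
Equity: weight = 2325/5948 = 0.3909; cost = 8.945%.
Debt: weight = 3623/5948 = 0.6091; after-tax cost = 7.94% × (1 − 32.7%) = 5.3436%.
WACC = 0.3909 × 8.9450% + 0.6091 × 5.3436% = 6.7514%.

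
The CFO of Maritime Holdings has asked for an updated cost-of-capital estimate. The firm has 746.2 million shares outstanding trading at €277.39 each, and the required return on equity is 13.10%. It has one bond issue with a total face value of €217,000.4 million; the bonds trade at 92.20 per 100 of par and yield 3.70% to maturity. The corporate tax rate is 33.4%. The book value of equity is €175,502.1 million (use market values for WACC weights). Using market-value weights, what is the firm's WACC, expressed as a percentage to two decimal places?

7.87%

Market value of equity E = 277.39 × 746.2m = 206988.418m. Market value of debt D = 217000.4m × 92.2/100 = 200074.3688m.
Total capital V = 206988.418 + 200074.3688 = 407062.7868.
Equity: weight = 206988.418/407062.7868 = 0.5085; cost = 13.1%.
Bonds outstanding: weight = 200074.3688/407062.7868 = 0.4915; after-tax cost = 3.7% × (1 − 33.4%) = 2.4642%.
WACC = 0.5085 × 13.1000% + 0.4915 × 2.4642% = 7.8724%.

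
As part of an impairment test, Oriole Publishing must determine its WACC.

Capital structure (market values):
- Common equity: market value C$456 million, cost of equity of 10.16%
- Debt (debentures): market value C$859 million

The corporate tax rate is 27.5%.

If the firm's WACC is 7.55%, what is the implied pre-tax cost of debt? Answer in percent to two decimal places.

8.50%

Total capital V = 456 + 859 = 1315.
Equity weight = 456/1315 = 0.3468.
Debentures weight = 859/1315 = 0.6532.
Equity contribution = 0.3468 × 10.16% = 3.5232%.
Remaining for debt = 7.55% − 3.5232% = 4.0268%.
Rd × (1 − 27.5%) × 0.6532 = 4.0268%  ⇒  Rd = 8.5027%.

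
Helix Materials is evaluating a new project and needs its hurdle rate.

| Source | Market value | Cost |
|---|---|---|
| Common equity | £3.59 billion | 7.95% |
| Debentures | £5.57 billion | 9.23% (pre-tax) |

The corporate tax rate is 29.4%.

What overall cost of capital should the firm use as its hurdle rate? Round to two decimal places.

Total capital V = 3.59 + 5.57 = 9.16.
Equity: weight = 3.59/9.16 = 0.3919; cost = 7.95%.
Debentures: weight = 5.57/9.16 = 0.6081; after-tax cost = 9.23% × (1 − 29.4%) = 6.5164%.
WACC = 0.3919 × 7.9500% + 0.6081 × 6.5164% = 7.0782%.

7.08%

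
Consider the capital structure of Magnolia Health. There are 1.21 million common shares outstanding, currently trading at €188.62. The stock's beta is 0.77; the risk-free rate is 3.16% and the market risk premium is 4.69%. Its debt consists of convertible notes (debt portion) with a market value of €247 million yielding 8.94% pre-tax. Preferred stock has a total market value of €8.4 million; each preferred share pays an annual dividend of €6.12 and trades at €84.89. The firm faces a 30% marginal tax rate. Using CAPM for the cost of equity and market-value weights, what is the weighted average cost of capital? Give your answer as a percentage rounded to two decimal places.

Cost of equity via CAPM: Re = 3.16% + 0.77 × 4.69% = 6.7713%.
Cost of preferred: Rp = 6.12 / 84.89 = 7.2093%.
Market value of equity E = 188.62 × 1.21m = 228.2302m.
Total capital V = 228.2302 + 8.4 + 247 = 483.6302.
Equity: weight = 228.2302/483.6302 = 0.4719; cost = 6.7713%.
Preferred: weight = 8.4/483.6302 = 0.0174; cost = 7.2093%.
Convertible notes (debt portion): weight = 247/483.6302 = 0.5107; after-tax cost = 8.94% × (1 − 30%) = 6.2580%.
WACC = 0.4719 × 6.7713% + 0.0174 × 7.2093% + 0.5107 × 6.2580% = 6.5168%.

6.52%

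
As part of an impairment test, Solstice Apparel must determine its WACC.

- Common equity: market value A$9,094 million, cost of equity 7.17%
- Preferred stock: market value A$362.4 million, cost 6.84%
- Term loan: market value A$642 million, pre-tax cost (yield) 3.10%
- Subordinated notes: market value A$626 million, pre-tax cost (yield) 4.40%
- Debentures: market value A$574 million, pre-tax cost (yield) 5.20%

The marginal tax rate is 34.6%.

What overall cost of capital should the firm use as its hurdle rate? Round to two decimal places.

6.44%

Total capital V = 9094 + 362.4 + 642 + 626 + 574 = 11298.4.
Equity: weight = 9094/11298.4 = 0.8049; cost = 7.17%.
Preferred: weight = 362.4/11298.4 = 0.0321; cost = 6.84%.
Term loan: weight = 642/11298.4 = 0.0568; after-tax cost = 3.1% × (1 − 34.6%) = 2.0274%.
Subordinated notes: weight = 626/11298.4 = 0.0554; after-tax cost = 4.4% × (1 − 34.6%) = 2.8776%.
Debentures: weight = 574/11298.4 = 0.0508; after-tax cost = 5.2% × (1 − 34.6%) = 3.4008%.
WACC = 0.8049 × 7.1700% + 0.0321 × 6.8400% + 0.0568 × 2.0274% + 0.0554 × 2.8776% + 0.0508 × 3.4008% = 6.4379%.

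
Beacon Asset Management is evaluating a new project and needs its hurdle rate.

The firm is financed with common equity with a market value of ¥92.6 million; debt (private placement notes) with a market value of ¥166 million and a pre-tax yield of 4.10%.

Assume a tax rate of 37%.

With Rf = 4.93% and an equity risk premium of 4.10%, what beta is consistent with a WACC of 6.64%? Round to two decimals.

2.19

Total capital V = 92.6 + 166 = 258.6.
Equity weight = 92.6/258.6 = 0.3581.
Private placement notes weight = 166/258.6 = 0.6419.
Debt contribution = 0.6419 × 4.1% × (1 − 37%) = 1.6581%.
Required equity contribution = 6.64% − 1.6581% = 4.9819%  ⇒  Re = 13.9128%.
CAPM: 13.9128% = 4.93% + β × 4.1%  ⇒  β = 2.1909.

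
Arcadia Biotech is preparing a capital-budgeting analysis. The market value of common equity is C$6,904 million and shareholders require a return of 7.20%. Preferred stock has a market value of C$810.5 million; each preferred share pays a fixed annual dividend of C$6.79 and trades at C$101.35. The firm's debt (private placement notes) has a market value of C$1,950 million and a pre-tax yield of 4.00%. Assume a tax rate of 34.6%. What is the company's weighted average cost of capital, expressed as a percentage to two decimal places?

6.23%

Cost of preferred: Rp = 6.79 / 101.35 = 6.6996%.
Total capital V = 6904 + 810.5 + 1950 = 9664.5.
Equity: weight = 6904/9664.5 = 0.7144; cost = 7.2%.
Preferred: weight = 810.5/9664.5 = 0.0839; cost = 6.6996%.
Private placement notes: weight = 1950/9664.5 = 0.2018; after-tax cost = 4% × (1 − 34.6%) = 2.6160%.
WACC = 0.7144 × 7.2000% + 0.0839 × 6.6996% + 0.2018 × 2.6160% = 6.2331%.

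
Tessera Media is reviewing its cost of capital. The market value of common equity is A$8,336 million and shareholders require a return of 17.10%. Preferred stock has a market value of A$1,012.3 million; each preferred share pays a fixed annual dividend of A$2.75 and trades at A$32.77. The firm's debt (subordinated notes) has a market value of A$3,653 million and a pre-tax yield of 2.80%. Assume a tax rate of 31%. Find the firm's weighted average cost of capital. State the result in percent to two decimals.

12.16%

Cost of preferred: Rp = 2.75 / 32.77 = 8.3918%.
Total capital V = 8336 + 1012.3 + 3653 = 13001.3.
Equity: weight = 8336/13001.3 = 0.6412; cost = 17.1%.
Preferred: weight = 1012.3/13001.3 = 0.0779; cost = 8.3918%.
Subordinated notes: weight = 3653/13001.3 = 0.2810; after-tax cost = 2.8% × (1 − 31%) = 1.9320%.
WACC = 0.6412 × 17.1000% + 0.0779 × 8.3918% + 0.2810 × 1.9320% = 12.1602%.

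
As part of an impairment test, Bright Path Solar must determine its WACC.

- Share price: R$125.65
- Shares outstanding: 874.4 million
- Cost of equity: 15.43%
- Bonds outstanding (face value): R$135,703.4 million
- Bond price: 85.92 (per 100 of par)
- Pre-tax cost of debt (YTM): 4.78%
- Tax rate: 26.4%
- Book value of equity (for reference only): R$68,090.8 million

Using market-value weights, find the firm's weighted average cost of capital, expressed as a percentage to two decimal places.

9.30%

Market value of equity E = 125.65 × 874.4m = 109868.36m. Market value of debt D = 135703.4m × 85.92/100 = 116596.36128m.
Total capital V = 109868.36 + 116596.36128 = 226464.72128.
Equity: weight = 109868.36/226464.72128 = 0.4851; cost = 15.43%.
Bonds outstanding: weight = 116596.36128/226464.72128 = 0.5149; after-tax cost = 4.78% × (1 − 26.4%) = 3.5181%.
WACC = 0.4851 × 15.4300% + 0.5149 × 3.5181% = 9.2971%.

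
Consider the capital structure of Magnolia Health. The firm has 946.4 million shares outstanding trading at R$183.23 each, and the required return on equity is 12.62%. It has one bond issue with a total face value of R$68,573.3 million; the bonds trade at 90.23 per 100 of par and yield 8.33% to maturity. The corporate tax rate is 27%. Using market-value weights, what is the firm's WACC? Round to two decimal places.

Market value of equity E = 183.23 × 946.4m = 173408.872m. Market value of debt D = 68573.3m × 90.23/100 = 61873.68859m.
Total capital V = 173408.872 + 61873.68859 = 235282.56059.
Equity: weight = 173408.872/235282.56059 = 0.7370; cost = 12.62%.
Bonds outstanding: weight = 61873.68859/235282.56059 = 0.2630; after-tax cost = 8.33% × (1 − 27%) = 6.0809%.
WACC = 0.7370 × 12.6200% + 0.2630 × 6.0809% = 10.9004%.

10.90%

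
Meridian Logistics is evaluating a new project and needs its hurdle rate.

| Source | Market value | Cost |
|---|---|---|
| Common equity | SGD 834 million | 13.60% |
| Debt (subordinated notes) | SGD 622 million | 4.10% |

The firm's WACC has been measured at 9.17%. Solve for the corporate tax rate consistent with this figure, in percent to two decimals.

21.22%

Total capital V = 834 + 622 = 1456.
Equity weight = 834/1456 = 0.5728.
Subordinated notes weight = 622/1456 = 0.4272.
Equity contribution = 0.5728 × 13.6% = 7.7901%.
Debt contribution must be 9.17% − 7.7901% = 1.3799%.
0.4272 × 4.1% × (1 − T) = 1.3799%  ⇒  (1 − T) = 0.7878.
T = 21.2172%.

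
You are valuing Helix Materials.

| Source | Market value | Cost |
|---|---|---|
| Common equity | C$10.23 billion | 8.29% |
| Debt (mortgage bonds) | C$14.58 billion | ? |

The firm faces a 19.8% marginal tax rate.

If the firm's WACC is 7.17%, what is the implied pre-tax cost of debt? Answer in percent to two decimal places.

Total capital V = 10.23 + 14.58 = 24.81.
Equity weight = 10.23/24.81 = 0.4123.
Mortgage bonds weight = 14.58/24.81 = 0.5877.
Equity contribution = 0.4123 × 8.29% = 3.4182%.
Remaining for debt = 7.17% − 3.4182% = 3.7518%.
Rd × (1 − 19.8%) × 0.5877 = 3.7518%  ⇒  Rd = 7.9603%.

7.96%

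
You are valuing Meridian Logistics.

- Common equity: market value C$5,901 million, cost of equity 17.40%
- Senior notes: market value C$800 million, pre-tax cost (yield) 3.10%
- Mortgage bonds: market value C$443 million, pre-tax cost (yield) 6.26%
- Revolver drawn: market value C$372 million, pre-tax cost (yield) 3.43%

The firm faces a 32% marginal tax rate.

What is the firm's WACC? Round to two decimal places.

Total capital V = 5901 + 800 + 443 + 372 = 7516.
Equity: weight = 5901/7516 = 0.7851; cost = 17.4%.
Senior notes: weight = 800/7516 = 0.1064; after-tax cost = 3.1% × (1 − 32%) = 2.1080%.
Mortgage bonds: weight = 443/7516 = 0.0589; after-tax cost = 6.26% × (1 − 32%) = 4.2568%.
Revolver drawn: weight = 372/7516 = 0.0495; after-tax cost = 3.43% × (1 − 32%) = 2.3324%.
WACC = 0.7851 × 17.4000% + 0.1064 × 2.1080% + 0.0589 × 4.2568% + 0.0495 × 2.3324% = 14.2519%.

14.25%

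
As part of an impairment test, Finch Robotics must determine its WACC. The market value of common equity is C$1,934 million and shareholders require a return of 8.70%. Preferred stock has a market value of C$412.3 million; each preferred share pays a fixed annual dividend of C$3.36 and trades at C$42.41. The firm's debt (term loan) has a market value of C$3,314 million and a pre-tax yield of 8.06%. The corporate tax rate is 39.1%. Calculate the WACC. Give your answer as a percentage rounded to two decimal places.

Cost of preferred: Rp = 3.36 / 42.41 = 7.9227%.
Total capital V = 1934 + 412.3 + 3314 = 5660.3.
Equity: weight = 1934/5660.3 = 0.3417; cost = 8.7%.
Preferred: weight = 412.3/5660.3 = 0.0728; cost = 7.9227%.
Term loan: weight = 3314/5660.3 = 0.5855; after-tax cost = 8.06% × (1 − 39.1%) = 4.9085%.
WACC = 0.3417 × 8.7000% + 0.0728 × 7.9227% + 0.5855 × 4.9085% = 6.4236%.

6.42%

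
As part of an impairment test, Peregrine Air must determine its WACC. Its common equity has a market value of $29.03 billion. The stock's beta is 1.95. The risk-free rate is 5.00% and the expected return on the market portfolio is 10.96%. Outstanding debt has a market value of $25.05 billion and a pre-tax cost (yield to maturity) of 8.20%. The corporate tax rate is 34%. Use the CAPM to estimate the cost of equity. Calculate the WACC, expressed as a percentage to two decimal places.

Market risk premium = 10.96% − 5.0% = 5.96%.
Cost of equity via CAPM: Re = 5.0% + 1.95 × 5.96% = 16.6220%.
Total capital V = 29.03 + 25.05 = 54.08.
Equity: weight = 29.03/54.08 = 0.5368; cost = 16.622%.
Debt: weight = 25.05/54.08 = 0.4632; after-tax cost = 8.2% × (1 − 34%) = 5.4120%.
WACC = 0.5368 × 16.6220% + 0.4632 × 5.4120% = 11.4295%.

11.43%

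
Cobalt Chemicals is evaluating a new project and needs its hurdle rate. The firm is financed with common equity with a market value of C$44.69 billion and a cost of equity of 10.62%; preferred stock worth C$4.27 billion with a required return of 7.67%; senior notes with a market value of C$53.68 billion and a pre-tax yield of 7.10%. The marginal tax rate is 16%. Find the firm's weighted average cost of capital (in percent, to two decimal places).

Total capital V = 44.69 + 4.27 + 53.68 = 102.64.
Equity: weight = 44.69/102.64 = 0.4354; cost = 10.62%.
Preferred: weight = 4.27/102.64 = 0.0416; cost = 7.67%.
Senior notes: weight = 53.68/102.64 = 0.5230; after-tax cost = 7.1% × (1 − 16%) = 5.9640%.
WACC = 0.4354 × 10.6200% + 0.0416 × 7.6700% + 0.5230 × 5.9640% = 8.0622%.

8.06%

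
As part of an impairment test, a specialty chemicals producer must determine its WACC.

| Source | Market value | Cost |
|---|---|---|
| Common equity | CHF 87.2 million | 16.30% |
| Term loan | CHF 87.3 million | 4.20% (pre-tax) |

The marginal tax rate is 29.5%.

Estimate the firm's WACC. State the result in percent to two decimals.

Total capital V = 87.2 + 87.3 = 174.5.
Equity: weight = 87.2/174.5 = 0.4997; cost = 16.3%.
Term loan: weight = 87.3/174.5 = 0.5003; after-tax cost = 4.2% × (1 − 29.5%) = 2.9610%.
WACC = 0.4997 × 16.3000% + 0.5003 × 2.9610% = 9.6267%.

9.63%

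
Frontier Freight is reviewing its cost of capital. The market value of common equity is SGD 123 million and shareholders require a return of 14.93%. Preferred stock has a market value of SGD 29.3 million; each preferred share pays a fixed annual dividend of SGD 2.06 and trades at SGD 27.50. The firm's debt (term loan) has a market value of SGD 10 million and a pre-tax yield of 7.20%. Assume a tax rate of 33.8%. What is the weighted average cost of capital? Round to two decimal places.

Cost of preferred: Rp = 2.06 / 27.5 = 7.4909%.
Total capital V = 123 + 29.3 + 10 = 162.3.
Equity: weight = 123/162.3 = 0.7579; cost = 14.93%.
Preferred: weight = 29.3/162.3 = 0.1805; cost = 7.4909%.
Term loan: weight = 10/162.3 = 0.0616; after-tax cost = 7.2% × (1 − 33.8%) = 4.7664%.
WACC = 0.7579 × 14.9300% + 0.1805 × 7.4909% + 0.0616 × 4.7664% = 12.9608%.

12.96%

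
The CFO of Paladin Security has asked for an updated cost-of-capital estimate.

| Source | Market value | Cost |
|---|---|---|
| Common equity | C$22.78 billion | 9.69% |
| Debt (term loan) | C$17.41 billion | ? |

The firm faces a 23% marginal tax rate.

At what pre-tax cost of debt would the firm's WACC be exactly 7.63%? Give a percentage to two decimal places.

6.41%

Total capital V = 22.78 + 17.41 = 40.19.
Equity weight = 22.78/40.19 = 0.5668.
Term loan weight = 17.41/40.19 = 0.4332.
Equity contribution = 0.5668 × 9.69% = 5.4924%.
Remaining for debt = 7.63% − 5.4924% = 2.1376%.
Rd × (1 − 23%) × 0.4332 = 2.1376%  ⇒  Rd = 6.4086%.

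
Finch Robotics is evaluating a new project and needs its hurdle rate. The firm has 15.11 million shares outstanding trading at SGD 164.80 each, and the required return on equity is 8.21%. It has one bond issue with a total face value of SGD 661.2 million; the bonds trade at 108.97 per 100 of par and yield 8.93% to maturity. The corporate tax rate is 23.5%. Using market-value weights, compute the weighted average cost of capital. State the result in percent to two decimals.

7.90%

Market value of equity E = 164.8 × 15.11m = 2490.128m. Market value of debt D = 661.2m × 108.97/100 = 720.50964m.
Total capital V = 2490.128 + 720.50964 = 3210.63764.
Equity: weight = 2490.128/3210.63764 = 0.7756; cost = 8.21%.
Bonds outstanding: weight = 720.50964/3210.63764 = 0.2244; after-tax cost = 8.93% × (1 − 23.5%) = 6.8315%.
WACC = 0.7756 × 8.2100% + 0.2244 × 6.8315% = 7.9006%.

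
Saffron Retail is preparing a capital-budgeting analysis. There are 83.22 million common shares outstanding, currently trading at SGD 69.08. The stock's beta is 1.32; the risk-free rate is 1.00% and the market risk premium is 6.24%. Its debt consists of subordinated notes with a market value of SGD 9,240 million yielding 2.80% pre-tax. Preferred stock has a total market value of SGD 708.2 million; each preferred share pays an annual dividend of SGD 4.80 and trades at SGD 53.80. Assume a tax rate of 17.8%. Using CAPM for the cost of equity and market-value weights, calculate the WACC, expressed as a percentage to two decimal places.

5.14%

Cost of equity via CAPM: Re = 1.0% + 1.32 × 6.24% = 9.2368%.
Cost of preferred: Rp = 4.8 / 53.8 = 8.9219%.
Market value of equity E = 69.08 × 83.22m = 5748.8376m.
Total capital V = 5748.8376 + 708.2 + 9240 = 15697.0376.
Equity: weight = 5748.8376/15697.0376 = 0.3662; cost = 9.2368%.
Preferred: weight = 708.2/15697.0376 = 0.0451; cost = 8.9219%.
Subordinated notes: weight = 9240/15697.0376 = 0.5886; after-tax cost = 2.8% × (1 − 17.8%) = 2.3016%.
WACC = 0.3662 × 9.2368% + 0.0451 × 8.9219% + 0.5886 × 2.3016% = 5.1402%.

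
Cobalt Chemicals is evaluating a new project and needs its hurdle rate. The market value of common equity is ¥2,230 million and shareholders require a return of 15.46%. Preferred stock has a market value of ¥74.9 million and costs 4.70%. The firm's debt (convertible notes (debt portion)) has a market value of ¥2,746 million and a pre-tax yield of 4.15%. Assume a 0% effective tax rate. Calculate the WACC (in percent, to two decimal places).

Total capital V = 2230 + 74.9 + 2746 = 5050.9.
Equity: weight = 2230/5050.9 = 0.4415; cost = 15.46%.
Preferred: weight = 74.9/5050.9 = 0.0148; cost = 4.7%.
Convertible notes (debt portion): weight = 2746/5050.9 = 0.5437; after-tax cost = 4.15% × (1 − 0%) = 4.1500%.
WACC = 0.4415 × 15.4600% + 0.0148 × 4.7000% + 0.5437 × 4.1500% = 9.1516%.

9.15%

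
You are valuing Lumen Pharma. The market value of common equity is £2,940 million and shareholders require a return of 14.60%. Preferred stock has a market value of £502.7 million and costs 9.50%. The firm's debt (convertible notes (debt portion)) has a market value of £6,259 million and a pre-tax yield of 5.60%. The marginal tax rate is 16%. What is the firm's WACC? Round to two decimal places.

7.95%

Total capital V = 2940 + 502.7 + 6259 = 9701.7.
Equity: weight = 2940/9701.7 = 0.3030; cost = 14.6%.
Preferred: weight = 502.7/9701.7 = 0.0518; cost = 9.5%.
Convertible notes (debt portion): weight = 6259/9701.7 = 0.6451; after-tax cost = 5.6% × (1 − 16%) = 4.7040%.
WACC = 0.3030 × 14.6000% + 0.0518 × 9.5000% + 0.6451 × 4.7040% = 7.9514%.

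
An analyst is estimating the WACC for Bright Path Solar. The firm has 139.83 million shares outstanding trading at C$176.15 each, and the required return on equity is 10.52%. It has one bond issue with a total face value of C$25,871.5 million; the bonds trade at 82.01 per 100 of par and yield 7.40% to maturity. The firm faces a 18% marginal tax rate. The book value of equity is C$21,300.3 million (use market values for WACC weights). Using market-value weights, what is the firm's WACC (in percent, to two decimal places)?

8.46%

Market value of equity E = 176.15 × 139.83m = 24631.0545m. Market value of debt D = 25871.5m × 82.01/100 = 21217.21715m.
Total capital V = 24631.0545 + 21217.21715 = 45848.27165.
Equity: weight = 24631.0545/45848.27165 = 0.5372; cost = 10.52%.
Bonds outstanding: weight = 21217.21715/45848.27165 = 0.4628; after-tax cost = 7.4% × (1 − 18%) = 6.0680%.
WACC = 0.5372 × 10.5200% + 0.4628 × 6.0680% = 8.4597%.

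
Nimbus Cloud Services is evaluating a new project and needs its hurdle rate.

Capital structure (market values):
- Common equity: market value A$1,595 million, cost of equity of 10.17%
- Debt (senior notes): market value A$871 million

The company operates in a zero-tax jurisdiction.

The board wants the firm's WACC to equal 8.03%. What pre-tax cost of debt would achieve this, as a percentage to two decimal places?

4.11%

Total capital V = 1595 + 871 = 2466.
Equity weight = 1595/2466 = 0.6468.
Senior notes weight = 871/2466 = 0.3532.
Equity contribution = 0.6468 × 10.17% = 6.5779%.
Remaining for debt = 8.03% − 6.5779% = 1.4521%.
Rd × (1 − 0%) × 0.3532 = 1.4521%  ⇒  Rd = 4.1112%.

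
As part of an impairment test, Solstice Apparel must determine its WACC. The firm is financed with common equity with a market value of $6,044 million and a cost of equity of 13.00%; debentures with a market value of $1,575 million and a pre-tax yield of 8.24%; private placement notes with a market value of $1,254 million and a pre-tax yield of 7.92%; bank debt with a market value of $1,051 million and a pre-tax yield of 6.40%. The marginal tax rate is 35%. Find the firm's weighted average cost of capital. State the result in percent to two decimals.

9.86%

Total capital V = 6044 + 1575 + 1254 + 1051 = 9924.
Equity: weight = 6044/9924 = 0.6090; cost = 13%.
Debentures: weight = 1575/9924 = 0.1587; after-tax cost = 8.24% × (1 − 35%) = 5.3560%.
Private placement notes: weight = 1254/9924 = 0.1264; after-tax cost = 7.92% × (1 − 35%) = 5.1480%.
Bank debt: weight = 1051/9924 = 0.1059; after-tax cost = 6.4% × (1 − 35%) = 4.1600%.
WACC = 0.6090 × 13.0000% + 0.1587 × 5.3560% + 0.1264 × 5.1480% + 0.1059 × 4.1600% = 9.8585%.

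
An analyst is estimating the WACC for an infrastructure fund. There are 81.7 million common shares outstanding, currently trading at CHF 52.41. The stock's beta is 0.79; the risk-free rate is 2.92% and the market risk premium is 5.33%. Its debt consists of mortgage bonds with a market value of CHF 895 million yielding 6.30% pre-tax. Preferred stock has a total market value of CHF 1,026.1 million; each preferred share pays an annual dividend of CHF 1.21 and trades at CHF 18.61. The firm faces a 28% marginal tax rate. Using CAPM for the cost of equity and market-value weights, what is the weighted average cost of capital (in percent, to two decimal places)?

Cost of equity via CAPM: Re = 2.92% + 0.79 × 5.33% = 7.1307%.
Cost of preferred: Rp = 1.21 / 18.61 = 6.5019%.
Market value of equity E = 52.41 × 81.7m = 4281.897m.
Total capital V = 4281.897 + 1026.1 + 895 = 6202.997.
Equity: weight = 4281.897/6202.997 = 0.6903; cost = 7.1307%.
Preferred: weight = 1026.1/6202.997 = 0.1654; cost = 6.5019%.
Mortgage bonds: weight = 895/6202.997 = 0.1443; after-tax cost = 6.3% × (1 − 28%) = 4.5360%.
WACC = 0.6903 × 7.1307% + 0.1654 × 6.5019% + 0.1443 × 4.5360% = 6.6523%.

6.65%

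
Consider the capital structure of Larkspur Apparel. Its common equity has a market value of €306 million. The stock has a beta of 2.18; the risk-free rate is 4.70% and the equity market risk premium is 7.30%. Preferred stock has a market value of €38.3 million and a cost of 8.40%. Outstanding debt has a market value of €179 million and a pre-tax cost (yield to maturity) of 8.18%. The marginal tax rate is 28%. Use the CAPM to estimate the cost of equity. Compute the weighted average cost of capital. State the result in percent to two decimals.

Cost of equity via CAPM: Re = 4.7% + 2.18 × 7.3% = 20.6140%.
Total capital V = 306 + 38.3 + 179 = 523.3.
Equity: weight = 306/523.3 = 0.5848; cost = 20.614%.
Preferred: weight = 38.3/523.3 = 0.0732; cost = 8.4%.
Debt: weight = 179/523.3 = 0.3421; after-tax cost = 8.18% × (1 − 28%) = 5.8896%.
WACC = 0.5848 × 20.6140% + 0.0732 × 8.4000% + 0.3421 × 5.8896% = 14.6834%.

14.68%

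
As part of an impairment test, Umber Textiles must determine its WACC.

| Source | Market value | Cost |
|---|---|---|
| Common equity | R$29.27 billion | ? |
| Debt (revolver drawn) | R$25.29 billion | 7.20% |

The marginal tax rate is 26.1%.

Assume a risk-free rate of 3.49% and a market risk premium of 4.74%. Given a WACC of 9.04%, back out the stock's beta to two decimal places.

1.85

Total capital V = 29.27 + 25.29 = 54.56.
Equity weight = 29.27/54.56 = 0.5365.
Revolver drawn weight = 25.29/54.56 = 0.4635.
Debt contribution = 0.4635 × 7.2% × (1 − 26.1%) = 2.4663%.
Required equity contribution = 9.04% − 2.4663% = 6.5737%  ⇒  Re = 12.2535%.
CAPM: 12.2535% = 3.49% + β × 4.74%  ⇒  β = 1.8488.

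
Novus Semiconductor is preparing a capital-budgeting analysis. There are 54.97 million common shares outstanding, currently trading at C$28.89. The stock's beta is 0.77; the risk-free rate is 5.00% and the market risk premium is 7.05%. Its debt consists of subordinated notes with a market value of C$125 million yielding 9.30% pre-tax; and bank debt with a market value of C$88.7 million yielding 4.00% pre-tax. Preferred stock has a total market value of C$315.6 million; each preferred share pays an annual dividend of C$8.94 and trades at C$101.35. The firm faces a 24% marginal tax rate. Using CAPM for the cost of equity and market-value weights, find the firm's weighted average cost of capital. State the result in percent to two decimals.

9.68%

Cost of equity via CAPM: Re = 5.0% + 0.77 × 7.05% = 10.4285%.
Cost of preferred: Rp = 8.94 / 101.35 = 8.8209%.
Market value of equity E = 28.89 × 54.97m = 1588.0833m.
Total capital V = 1588.0833 + 315.6 + 125 + 88.7 = 2117.3833.
Equity: weight = 1588.0833/2117.3833 = 0.7500; cost = 10.4285%.
Preferred: weight = 315.6/2117.3833 = 0.1491; cost = 8.8209%.
Subordinated notes: weight = 125/2117.3833 = 0.0590; after-tax cost = 9.3% × (1 − 24%) = 7.0680%.
Bank debt: weight = 88.7/2117.3833 = 0.0419; after-tax cost = 4% × (1 − 24%) = 3.0400%.
WACC = 0.7500 × 10.4285% + 0.1491 × 8.8209% + 0.0590 × 7.0680% + 0.0419 × 3.0400% = 9.6810%.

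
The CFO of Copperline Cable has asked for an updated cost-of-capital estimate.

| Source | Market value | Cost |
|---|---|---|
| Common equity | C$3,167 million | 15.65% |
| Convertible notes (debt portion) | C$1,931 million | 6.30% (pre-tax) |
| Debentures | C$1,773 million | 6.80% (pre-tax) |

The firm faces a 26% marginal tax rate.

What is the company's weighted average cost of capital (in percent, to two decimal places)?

9.82%

Total capital V = 3167 + 1931 + 1773 = 6871.
Equity: weight = 3167/6871 = 0.4609; cost = 15.65%.
Convertible notes (debt portion): weight = 1931/6871 = 0.2810; after-tax cost = 6.3% × (1 − 26%) = 4.6620%.
Debentures: weight = 1773/6871 = 0.2580; after-tax cost = 6.8% × (1 − 26%) = 5.0320%.
WACC = 0.4609 × 15.6500% + 0.2810 × 4.6620% + 0.2580 × 5.0320% = 9.8221%.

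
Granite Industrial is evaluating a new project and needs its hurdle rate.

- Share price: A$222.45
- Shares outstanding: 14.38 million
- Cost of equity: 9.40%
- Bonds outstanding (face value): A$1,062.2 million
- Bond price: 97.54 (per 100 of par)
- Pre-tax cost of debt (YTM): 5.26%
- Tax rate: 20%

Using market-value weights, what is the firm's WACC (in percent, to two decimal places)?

8.13%

Market value of equity E = 222.45 × 14.38m = 3198.831m. Market value of debt D = 1062.2m × 97.54/100 = 1036.06988m.
Total capital V = 3198.831 + 1036.06988 = 4234.90088.
Equity: weight = 3198.831/4234.90088 = 0.7553; cost = 9.4%.
Bonds outstanding: weight = 1036.06988/4234.90088 = 0.2447; after-tax cost = 5.26% × (1 − 20%) = 4.2080%.
WACC = 0.7553 × 9.4000% + 0.2447 × 4.2080% = 8.1298%.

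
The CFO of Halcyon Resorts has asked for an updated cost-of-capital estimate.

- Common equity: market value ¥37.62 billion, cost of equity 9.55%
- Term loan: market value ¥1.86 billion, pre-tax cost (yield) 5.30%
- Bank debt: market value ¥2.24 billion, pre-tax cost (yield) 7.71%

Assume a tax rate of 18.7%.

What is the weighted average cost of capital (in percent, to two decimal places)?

Total capital V = 37.62 + 1.86 + 2.24 = 41.72.
Equity: weight = 37.62/41.72 = 0.9017; cost = 9.55%.
Term loan: weight = 1.86/41.72 = 0.0446; after-tax cost = 5.3% × (1 − 18.7%) = 4.3089%.
Bank debt: weight = 2.24/41.72 = 0.0537; after-tax cost = 7.71% × (1 − 18.7%) = 6.2682%.
WACC = 0.9017 × 9.5500% + 0.0446 × 4.3089% + 0.0537 × 6.2682% = 9.1401%.

9.14%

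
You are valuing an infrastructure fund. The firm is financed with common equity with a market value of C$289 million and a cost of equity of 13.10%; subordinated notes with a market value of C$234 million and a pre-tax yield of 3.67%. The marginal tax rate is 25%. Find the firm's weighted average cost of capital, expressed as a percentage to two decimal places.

Total capital V = 289 + 234 = 523.
Equity: weight = 289/523 = 0.5526; cost = 13.1%.
Subordinated notes: weight = 234/523 = 0.4474; after-tax cost = 3.67% × (1 − 25%) = 2.7525%.
WACC = 0.5526 × 13.1000% + 0.4474 × 2.7525% = 8.4703%.

8.47%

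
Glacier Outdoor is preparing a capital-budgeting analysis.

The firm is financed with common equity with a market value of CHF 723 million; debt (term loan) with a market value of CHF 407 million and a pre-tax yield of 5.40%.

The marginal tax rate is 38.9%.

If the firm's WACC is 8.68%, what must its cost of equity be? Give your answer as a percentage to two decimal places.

Total capital V = 723 + 407 = 1130.
Equity weight = 723/1130 = 0.6398.
Term loan weight = 407/1130 = 0.3602.
Debt contribution = 0.3602 × 5.4% × (1 − 38.9%) = 1.1884%.
Required equity contribution = 8.68% − 1.1884% = 7.4916%.
Re = 7.4916% / 0.6398 = 11.7089%.

11.71%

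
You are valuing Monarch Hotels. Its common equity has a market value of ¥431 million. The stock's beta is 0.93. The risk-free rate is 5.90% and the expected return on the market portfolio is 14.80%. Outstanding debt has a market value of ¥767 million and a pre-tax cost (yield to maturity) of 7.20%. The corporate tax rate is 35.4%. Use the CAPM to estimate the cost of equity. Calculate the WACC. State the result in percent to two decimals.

Market risk premium = 14.8% − 5.9% = 8.9%.
Cost of equity via CAPM: Re = 5.9% + 0.93 × 8.9% = 14.1770%.
Total capital V = 431 + 767 = 1198.
Equity: weight = 431/1198 = 0.3598; cost = 14.177%.
Debt: weight = 767/1198 = 0.6402; after-tax cost = 7.2% × (1 − 35.4%) = 4.6512%.
WACC = 0.3598 × 14.1770% + 0.6402 × 4.6512% = 8.0783%.

8.08%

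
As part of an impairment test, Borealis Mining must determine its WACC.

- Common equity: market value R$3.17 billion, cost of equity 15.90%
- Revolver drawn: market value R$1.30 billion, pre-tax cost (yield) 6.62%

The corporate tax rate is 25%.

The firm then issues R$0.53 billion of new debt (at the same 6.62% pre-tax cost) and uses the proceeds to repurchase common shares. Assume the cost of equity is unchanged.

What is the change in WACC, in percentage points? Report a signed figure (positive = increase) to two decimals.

Current WACC:
Total capital V = 3.17 + 1.3 = 4.47.
Equity: weight = 3.17/4.47 = 0.7092; cost = 15.9%.
Revolver drawn: weight = 1.3/4.47 = 0.2908; after-tax cost = 6.62% × (1 − 25%) = 4.9650%.
WACC = 0.7092 × 15.9000% + 0.2908 × 4.9650% = 12.7198%.
After the change:
Total capital V = 2.64 + 1.83 = 4.47.
Equity: weight = 2.64/4.47 = 0.5906; cost = 15.9%.
Revolver drawn: weight = 1.83/4.47 = 0.4094; after-tax cost = 6.62% × (1 − 25%) = 4.9650%.
WACC = 0.5906 × 15.9000% + 0.4094 × 4.9650% = 11.4233%.
Change in WACC = 11.4233% − 12.7198% = -1.2965 pp.

-1.30 pp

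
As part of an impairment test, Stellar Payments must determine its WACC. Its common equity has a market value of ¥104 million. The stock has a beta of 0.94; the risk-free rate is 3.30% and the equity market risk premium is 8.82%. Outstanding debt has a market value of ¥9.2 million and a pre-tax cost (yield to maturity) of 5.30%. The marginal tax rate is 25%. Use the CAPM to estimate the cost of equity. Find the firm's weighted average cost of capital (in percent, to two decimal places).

10.97%

Cost of equity via CAPM: Re = 3.3% + 0.94 × 8.82% = 11.5908%.
Total capital V = 104 + 9.2 = 113.2.
Equity: weight = 104/113.2 = 0.9187; cost = 11.5908%.
Debt: weight = 9.2/113.2 = 0.0813; after-tax cost = 5.3% × (1 − 25%) = 3.9750%.
WACC = 0.9187 × 11.5908% + 0.0813 × 3.9750% = 10.9718%.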